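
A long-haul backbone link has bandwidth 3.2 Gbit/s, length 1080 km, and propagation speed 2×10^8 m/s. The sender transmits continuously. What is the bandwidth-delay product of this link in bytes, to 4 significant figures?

Propagation delay = 1080000 / 200000000 = 0.0054 s.
BDP = R × t_prop = 3200000000 × 0.0054 = 17280000 bits.
In bytes: 17280000/8 = 2160000 bytes.

2160000 bytes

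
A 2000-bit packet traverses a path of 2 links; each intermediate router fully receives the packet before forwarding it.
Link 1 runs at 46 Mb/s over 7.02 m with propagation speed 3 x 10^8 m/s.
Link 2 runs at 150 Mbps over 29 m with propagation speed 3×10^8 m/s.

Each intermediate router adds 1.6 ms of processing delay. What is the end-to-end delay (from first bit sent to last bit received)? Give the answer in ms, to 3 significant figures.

1.66 ms

Transmission delays (L/R per hop): 0.0434783, 0.0133333 ms; sum = 0.0568116 ms.
Propagation delays (d/s per hop): 2.34e-05, 9.66667e-05 ms; sum = 0.000120067 ms.
Processing at 1 router(s): 1 × 1.6 ms = 1.6 ms.
End-to-end = 1.66 ms.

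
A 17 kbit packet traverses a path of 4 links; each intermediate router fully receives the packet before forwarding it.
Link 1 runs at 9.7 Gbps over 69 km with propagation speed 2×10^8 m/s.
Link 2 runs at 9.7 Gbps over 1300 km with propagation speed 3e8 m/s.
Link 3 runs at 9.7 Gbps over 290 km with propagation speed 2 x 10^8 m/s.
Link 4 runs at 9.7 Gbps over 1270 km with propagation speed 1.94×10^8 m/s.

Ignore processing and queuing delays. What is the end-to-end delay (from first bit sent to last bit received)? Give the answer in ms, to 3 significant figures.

L = 17000 bits.
Transmission delay per hop = L/R = 17000/9700000000 = 0.00175258 ms; 4 hops → 0.00701031 ms.
Propagation delays (d/s per hop): 0.345, 4.33333, 1.45, 6.54639 ms; sum = 12.6747 ms.
End-to-end = 12.7 ms.

12.7 ms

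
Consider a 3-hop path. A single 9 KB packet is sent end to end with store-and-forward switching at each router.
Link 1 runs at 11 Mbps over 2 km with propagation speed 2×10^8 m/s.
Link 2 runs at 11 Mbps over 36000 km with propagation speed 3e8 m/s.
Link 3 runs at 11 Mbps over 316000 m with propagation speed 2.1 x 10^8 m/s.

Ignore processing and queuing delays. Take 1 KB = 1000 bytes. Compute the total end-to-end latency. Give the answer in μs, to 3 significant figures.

L = 72000 bits.
Transmission delay per hop = L/R = 72000/11000000 = 6545.45 μs; 3 hops → 19636.4 μs.
Propagation delays (d/s per hop): 10, 120000, 1504.76 μs; sum = 121515 μs.
End-to-end = 141000 μs.

141000 μs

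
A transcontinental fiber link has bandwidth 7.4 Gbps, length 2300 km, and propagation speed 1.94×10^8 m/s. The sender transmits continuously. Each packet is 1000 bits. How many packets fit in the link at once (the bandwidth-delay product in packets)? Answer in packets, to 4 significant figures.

87730 packets

Propagation delay = 2300000 / 194000000 = 0.0118557 s.
BDP = R × t_prop = 7400000000 × 0.0118557 = 87732000 bits.
In packets of 1000 bits: 87730 packets.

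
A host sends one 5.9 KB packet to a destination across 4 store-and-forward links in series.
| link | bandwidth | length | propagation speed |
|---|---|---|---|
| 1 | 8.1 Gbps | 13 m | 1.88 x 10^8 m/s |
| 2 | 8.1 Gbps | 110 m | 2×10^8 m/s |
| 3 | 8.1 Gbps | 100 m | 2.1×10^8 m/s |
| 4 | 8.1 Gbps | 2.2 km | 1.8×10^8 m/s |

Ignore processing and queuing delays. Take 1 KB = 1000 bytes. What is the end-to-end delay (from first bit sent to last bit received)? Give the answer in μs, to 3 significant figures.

36.6 μs

L = 47200 bits.
Transmission delay per hop = L/R = 47200/8100000000 = 5.82716 μs; 4 hops → 23.3086 μs.
Propagation delays (d/s per hop): 0.0691489, 0.55, 0.47619, 12.2222 μs; sum = 13.3176 μs.
End-to-end = 36.6 μs.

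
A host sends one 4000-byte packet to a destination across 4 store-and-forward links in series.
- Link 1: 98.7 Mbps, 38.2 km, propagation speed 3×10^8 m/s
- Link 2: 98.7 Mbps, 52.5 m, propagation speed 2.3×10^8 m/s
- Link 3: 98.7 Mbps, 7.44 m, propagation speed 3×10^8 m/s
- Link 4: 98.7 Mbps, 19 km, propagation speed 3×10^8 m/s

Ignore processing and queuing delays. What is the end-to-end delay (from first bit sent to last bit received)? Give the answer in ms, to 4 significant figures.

1.488 ms

L = 4000 × 8 = 32000 bits.
Transmission delay per hop = L/R = 32000/98700000 = 0.324215 ms; 4 hops → 1.29686 ms.
Propagation delays (d/s per hop): 0.127333, 0.000228261, 2.48e-05, 0.0633333 ms; sum = 0.19092 ms.
End-to-end = 1.488 ms.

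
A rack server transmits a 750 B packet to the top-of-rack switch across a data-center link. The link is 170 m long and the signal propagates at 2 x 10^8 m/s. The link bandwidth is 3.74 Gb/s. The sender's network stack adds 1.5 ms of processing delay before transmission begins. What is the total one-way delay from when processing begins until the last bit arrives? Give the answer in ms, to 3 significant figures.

L = 750 × 8 = 6000 bits.
Transmission delay = L/R = 6000 / 3740000000 = 0.00160428 ms.
Propagation delay = d/s = 170 m / 200000000 m/s = 0.00085 ms.
Plus processing delay 1.5 ms = 1.5 ms.
Total = 1.50 ms.

1.50 ms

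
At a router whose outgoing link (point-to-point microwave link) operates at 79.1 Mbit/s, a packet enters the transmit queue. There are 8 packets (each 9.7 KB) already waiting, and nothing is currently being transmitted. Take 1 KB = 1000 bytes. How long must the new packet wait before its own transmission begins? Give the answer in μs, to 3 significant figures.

7850 μs

Each queued packet: L/R = 77600/79100000 = 981.037 μs.
8 queued → 7848.29 μs.
Queuing delay = 7850 μs.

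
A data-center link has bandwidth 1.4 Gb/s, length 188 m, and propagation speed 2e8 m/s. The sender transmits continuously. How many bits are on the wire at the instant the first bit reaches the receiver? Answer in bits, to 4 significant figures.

1316 bits

Propagation delay = 188 / 200000000 = 9.4e-07 s.
BDP = R × t_prop = 1400000000 × 9.4e-07 = 1316 bits.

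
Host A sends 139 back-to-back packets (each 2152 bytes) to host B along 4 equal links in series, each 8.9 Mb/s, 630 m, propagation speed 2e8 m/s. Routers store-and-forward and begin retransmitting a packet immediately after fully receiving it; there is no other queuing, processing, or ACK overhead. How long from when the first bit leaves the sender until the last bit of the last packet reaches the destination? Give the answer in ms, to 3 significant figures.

Per-hop transmission t_tx = L/R = 17216/8900000 = 1.93438 ms.
Per-hop propagation t_prop = 630/200000000 = 0.00315 ms.
Pipeline fill: first packet needs 4·t_tx to clear all hops; remaining 138 packets each add one t_tx.
Total = (4+139-1)·t_tx + 4·t_prop = 142·1.93438 + 4·0.00315 = 275 ms.

275 ms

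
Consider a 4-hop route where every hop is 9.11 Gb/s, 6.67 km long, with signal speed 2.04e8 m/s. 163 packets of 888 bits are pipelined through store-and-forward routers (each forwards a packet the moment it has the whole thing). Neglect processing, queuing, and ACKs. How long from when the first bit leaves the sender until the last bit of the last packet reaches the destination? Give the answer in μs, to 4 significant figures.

147.0 μs

Per-hop transmission t_tx = L/R = 888/9110000000 = 0.0974753 μs.
Per-hop propagation t_prop = 6670/204000000 = 32.6961 μs.
Pipeline fill: first packet needs 4·t_tx to clear all hops; remaining 162 packets each add one t_tx.
Total = (4+163-1)·t_tx + 4·t_prop = 166·0.0974753 + 4·32.6961 = 147.0 μs.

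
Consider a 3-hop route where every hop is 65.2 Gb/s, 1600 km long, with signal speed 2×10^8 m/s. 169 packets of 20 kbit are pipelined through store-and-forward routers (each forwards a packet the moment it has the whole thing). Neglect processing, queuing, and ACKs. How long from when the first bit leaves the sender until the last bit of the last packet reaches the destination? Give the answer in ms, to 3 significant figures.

24.1 ms

Per-hop transmission t_tx = L/R = 20000/65200000000 = 0.000306748 ms.
Per-hop propagation t_prop = 1600000/200000000 = 8 ms.
Pipeline fill: first packet needs 3·t_tx to clear all hops; remaining 168 packets each add one t_tx.
Total = (3+169-1)·t_tx + 3·t_prop = 171·0.000306748 + 3·8 = 24.1 ms.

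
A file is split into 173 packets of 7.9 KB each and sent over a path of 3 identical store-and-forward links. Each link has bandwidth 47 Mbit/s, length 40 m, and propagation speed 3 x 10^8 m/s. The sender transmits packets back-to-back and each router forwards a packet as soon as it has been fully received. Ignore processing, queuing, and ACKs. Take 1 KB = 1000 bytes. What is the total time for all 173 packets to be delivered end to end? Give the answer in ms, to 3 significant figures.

Per-hop transmission t_tx = L/R = 63200/47000000 = 1.34468 ms.
Per-hop propagation t_prop = 40/300000000 = 0.000133333 ms.
Pipeline fill: first packet needs 3·t_tx to clear all hops; remaining 172 packets each add one t_tx.
Total = (3+173-1)·t_tx + 3·t_prop = 175·1.34468 + 3·0.000133333 = 235 ms.

235 ms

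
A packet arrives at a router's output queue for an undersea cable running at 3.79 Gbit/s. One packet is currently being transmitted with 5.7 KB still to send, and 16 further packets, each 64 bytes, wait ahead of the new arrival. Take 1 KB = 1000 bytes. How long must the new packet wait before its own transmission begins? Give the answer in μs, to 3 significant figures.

14.2 μs

Each queued packet: L/R = 512/3790000000 = 0.135092 μs.
16 queued → 2.16148 μs.
Plus remaining 45600 bits of current packet: 12.0317 μs.
Queuing delay = 14.2 μs.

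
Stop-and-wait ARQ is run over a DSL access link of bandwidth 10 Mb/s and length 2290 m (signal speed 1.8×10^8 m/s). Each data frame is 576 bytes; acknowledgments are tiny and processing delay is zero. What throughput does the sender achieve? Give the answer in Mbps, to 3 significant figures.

9.48 Mbps

t_tx = L/R = 4608/10000000 = 0.0004608 s.
t_prop = 2290/180000000 = 1.27222e-05 s; RTT = 2.54444e-05 s.
Cycle = t_tx + RTT = 0.000486244 s.
Throughput = L / cycle = 4608 / 0.000486244 = 9.48 Mbps.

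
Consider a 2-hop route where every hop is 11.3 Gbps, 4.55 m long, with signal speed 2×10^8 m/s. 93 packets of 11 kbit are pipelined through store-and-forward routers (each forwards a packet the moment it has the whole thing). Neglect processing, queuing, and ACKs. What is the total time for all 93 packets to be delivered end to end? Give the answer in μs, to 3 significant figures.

91.5 μs

Per-hop transmission t_tx = L/R = 11000/11300000000 = 0.973451 μs.
Per-hop propagation t_prop = 4.55/200000000 = 0.02275 μs.
Pipeline fill: first packet needs 2·t_tx to clear all hops; remaining 92 packets each add one t_tx.
Total = (2+93-1)·t_tx + 2·t_prop = 94·0.973451 + 2·0.02275 = 91.5 μs.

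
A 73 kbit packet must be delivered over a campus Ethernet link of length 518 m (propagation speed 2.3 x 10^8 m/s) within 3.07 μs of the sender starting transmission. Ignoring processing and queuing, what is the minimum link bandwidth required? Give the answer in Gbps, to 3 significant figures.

89.3 Gbps

Propagation delay = 518 / 2.3e+08 = 2.25217 μs.
Transmission budget = 3.07 − 2.25217 = 0.817826 μs.
R ≥ L / t_tx = 73000 bits / 8.17826e-07 s = 89.3 Gbps.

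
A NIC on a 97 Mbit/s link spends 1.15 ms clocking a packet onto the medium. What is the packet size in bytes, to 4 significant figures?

L = R × t_tx = 97000000 b/s × 0.00115 s = 111550 bits.
In bytes: 111550 / 8 = 13940 bytes.

13940 bytes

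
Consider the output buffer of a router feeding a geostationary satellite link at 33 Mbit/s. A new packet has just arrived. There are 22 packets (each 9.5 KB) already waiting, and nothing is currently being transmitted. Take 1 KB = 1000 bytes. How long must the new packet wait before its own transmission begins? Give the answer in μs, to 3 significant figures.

Each queued packet: L/R = 76000/33000000 = 2303.03 μs.
22 queued → 50666.7 μs.
Queuing delay = 50700 μs.

50700 μs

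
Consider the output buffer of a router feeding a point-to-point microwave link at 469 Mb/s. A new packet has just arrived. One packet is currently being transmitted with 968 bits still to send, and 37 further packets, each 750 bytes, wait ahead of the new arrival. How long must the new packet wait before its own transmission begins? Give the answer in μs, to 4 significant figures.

Each queued packet: L/R = 6000/469000000 = 12.7932 μs.
37 queued → 473.348 μs.
Plus remaining 968 bits of current packet: 2.06397 μs.
Queuing delay = 475.4 μs.

475.4 μs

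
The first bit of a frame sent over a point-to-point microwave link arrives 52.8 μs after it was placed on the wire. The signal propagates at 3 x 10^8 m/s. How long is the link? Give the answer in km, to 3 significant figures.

15.8 km

d = s × t_prop = 300000000 × 5.28e-05 = 15.8 km.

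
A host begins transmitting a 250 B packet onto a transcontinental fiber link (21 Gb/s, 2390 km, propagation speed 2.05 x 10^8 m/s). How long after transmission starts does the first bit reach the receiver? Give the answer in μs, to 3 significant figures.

11700 μs

First bit experiences only propagation delay: d/s = 2390000/2.05e+08 = 11700 μs.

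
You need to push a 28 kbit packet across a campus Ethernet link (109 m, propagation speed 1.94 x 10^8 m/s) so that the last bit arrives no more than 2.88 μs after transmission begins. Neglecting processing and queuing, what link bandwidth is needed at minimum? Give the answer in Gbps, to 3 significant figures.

Propagation delay = 109 / 194000000 = 0.561856 μs.
Transmission budget = 2.88 − 0.561856 = 2.31814 μs.
R ≥ L / t_tx = 28000 bits / 2.31814e-06 s = 12.1 Gbps.

12.1 Gbps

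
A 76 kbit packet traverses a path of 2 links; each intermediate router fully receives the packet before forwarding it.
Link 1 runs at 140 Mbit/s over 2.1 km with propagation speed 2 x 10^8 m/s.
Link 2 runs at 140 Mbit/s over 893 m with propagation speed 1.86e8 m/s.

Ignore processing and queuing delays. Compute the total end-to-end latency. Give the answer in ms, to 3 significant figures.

L = 76000 bits.
Transmission delay per hop = L/R = 76000/140000000 = 0.542857 ms; 2 hops → 1.08571 ms.
Propagation delays (d/s per hop): 0.0105, 0.00480108 ms; sum = 0.0153011 ms.
End-to-end = 1.10 ms.

1.10 ms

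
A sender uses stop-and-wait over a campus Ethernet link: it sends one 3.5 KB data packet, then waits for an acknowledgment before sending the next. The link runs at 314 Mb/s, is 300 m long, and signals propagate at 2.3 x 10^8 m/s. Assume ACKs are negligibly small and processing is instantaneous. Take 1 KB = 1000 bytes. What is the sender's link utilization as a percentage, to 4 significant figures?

t_tx = L/R = 28000/314000000 = 8.9172e-05 s.
t_prop = 300/2.3e+08 = 1.30435e-06 s; RTT = 2.6087e-06 s.
Cycle = t_tx + RTT = 9.17807e-05 s.
Utilization = t_tx / cycle = 8.9172e-05/9.17807e-05 = 97.16 %.

97.16 %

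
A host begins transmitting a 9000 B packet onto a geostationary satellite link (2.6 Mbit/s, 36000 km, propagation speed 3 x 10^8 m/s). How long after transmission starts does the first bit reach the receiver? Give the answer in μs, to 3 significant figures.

120000 μs

First bit experiences only propagation delay: d/s = 36000000/300000000 = 120000 μs.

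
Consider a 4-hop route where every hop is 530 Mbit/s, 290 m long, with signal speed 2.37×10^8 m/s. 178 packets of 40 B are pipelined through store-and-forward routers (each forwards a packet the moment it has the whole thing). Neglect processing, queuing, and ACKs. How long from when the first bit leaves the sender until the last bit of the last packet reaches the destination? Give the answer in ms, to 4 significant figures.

0.1142 ms

Per-hop transmission t_tx = L/R = 320/530000000 = 0.000603774 ms.
Per-hop propagation t_prop = 290/237000000 = 0.00122363 ms.
Pipeline fill: first packet needs 4·t_tx to clear all hops; remaining 177 packets each add one t_tx.
Total = (4+178-1)·t_tx + 4·t_prop = 181·0.000603774 + 4·0.00122363 = 0.1142 ms.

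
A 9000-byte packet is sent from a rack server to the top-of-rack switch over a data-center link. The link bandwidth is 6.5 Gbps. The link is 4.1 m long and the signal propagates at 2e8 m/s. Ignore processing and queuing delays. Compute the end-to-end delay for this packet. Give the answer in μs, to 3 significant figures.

11.1 μs

L = 9000 × 8 = 72000 bits.
Transmission delay = L/R = 72000 / 6500000000 = 11.0769 μs.
Propagation delay = d/s = 4.1 m / 200000000 m/s = 0.0205 μs.
Total = 11.1 μs.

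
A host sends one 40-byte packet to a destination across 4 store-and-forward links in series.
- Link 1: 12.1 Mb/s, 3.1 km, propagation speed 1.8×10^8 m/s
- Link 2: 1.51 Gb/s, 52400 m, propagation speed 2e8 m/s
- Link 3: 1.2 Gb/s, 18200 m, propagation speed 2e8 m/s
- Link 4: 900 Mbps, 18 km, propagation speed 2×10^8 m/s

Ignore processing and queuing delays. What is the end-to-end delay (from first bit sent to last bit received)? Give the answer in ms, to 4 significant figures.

L = 40 × 8 = 320 bits.
Transmission delays (L/R per hop): 0.0264463, 0.000211921, 0.000266667, 0.000355556 ms; sum = 0.0272804 ms.
Propagation delays (d/s per hop): 0.0172222, 0.262, 0.091, 0.09 ms; sum = 0.460222 ms.
End-to-end = 0.4875 ms.

0.4875 ms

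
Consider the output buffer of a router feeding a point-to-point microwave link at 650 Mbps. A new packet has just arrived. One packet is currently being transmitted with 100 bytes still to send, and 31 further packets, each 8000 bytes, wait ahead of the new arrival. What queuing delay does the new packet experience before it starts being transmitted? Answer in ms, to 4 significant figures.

3.054 ms

Each queued packet: L/R = 64000/650000000 = 0.0984615 ms.
31 queued → 3.05231 ms.
Plus remaining 800 bits of current packet: 0.00123077 ms.
Queuing delay = 3.054 ms.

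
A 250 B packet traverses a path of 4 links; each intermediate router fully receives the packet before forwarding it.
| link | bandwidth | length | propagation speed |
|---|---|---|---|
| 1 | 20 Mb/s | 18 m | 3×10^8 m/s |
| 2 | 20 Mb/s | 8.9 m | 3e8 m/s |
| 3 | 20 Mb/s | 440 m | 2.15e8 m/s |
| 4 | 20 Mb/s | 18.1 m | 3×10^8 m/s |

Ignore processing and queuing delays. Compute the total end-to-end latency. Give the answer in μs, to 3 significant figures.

402 μs

L = 250 × 8 = 2000 bits.
Transmission delay per hop = L/R = 2000/20000000 = 100 μs; 4 hops → 400 μs.
Propagation delays (d/s per hop): 0.06, 0.0296667, 2.04651, 0.0603333 μs; sum = 2.19651 μs.
End-to-end = 402 μs.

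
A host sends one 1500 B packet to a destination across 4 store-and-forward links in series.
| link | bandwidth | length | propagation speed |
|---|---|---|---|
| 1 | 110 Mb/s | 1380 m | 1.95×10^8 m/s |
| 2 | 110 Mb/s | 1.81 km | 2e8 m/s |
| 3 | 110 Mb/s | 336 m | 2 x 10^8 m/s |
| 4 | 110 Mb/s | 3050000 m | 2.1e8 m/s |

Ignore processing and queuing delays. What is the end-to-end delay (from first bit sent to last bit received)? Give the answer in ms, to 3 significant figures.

15.0 ms

L = 1500 × 8 = 12000 bits.
Transmission delay per hop = L/R = 12000/110000000 = 0.109091 ms; 4 hops → 0.436364 ms.
Propagation delays (d/s per hop): 0.00707692, 0.00905, 0.00168, 14.5238 ms; sum = 14.5416 ms.
End-to-end = 15.0 ms.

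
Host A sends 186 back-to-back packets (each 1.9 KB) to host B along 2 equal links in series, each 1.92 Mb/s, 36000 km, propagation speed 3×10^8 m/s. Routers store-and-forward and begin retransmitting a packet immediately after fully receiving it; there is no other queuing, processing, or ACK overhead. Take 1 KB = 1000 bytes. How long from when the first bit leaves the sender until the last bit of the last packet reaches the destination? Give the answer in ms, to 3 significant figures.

1720 ms

Per-hop transmission t_tx = L/R = 15200/1920000 = 7.91667 ms.
Per-hop propagation t_prop = 36000000/300000000 = 120 ms.
Pipeline fill: first packet needs 2·t_tx to clear all hops; remaining 185 packets each add one t_tx.
Total = (2+186-1)·t_tx + 2·t_prop = 187·7.91667 + 2·120 = 1720 ms.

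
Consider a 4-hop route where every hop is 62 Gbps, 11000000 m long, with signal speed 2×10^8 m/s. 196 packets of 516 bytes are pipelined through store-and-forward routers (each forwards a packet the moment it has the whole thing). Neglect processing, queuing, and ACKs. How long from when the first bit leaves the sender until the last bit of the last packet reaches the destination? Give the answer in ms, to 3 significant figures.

220 ms

Per-hop transmission t_tx = L/R = 4128/62000000000 = 6.65806e-05 ms.
Per-hop propagation t_prop = 11000000/200000000 = 55 ms.
Pipeline fill: first packet needs 4·t_tx to clear all hops; remaining 195 packets each add one t_tx.
Total = (4+196-1)·t_tx + 4·t_prop = 199·6.65806e-05 + 4·55 = 220 ms.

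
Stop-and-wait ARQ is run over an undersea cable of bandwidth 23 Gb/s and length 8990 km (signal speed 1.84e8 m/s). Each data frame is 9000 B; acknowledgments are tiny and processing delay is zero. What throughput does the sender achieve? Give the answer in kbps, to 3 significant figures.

t_tx = L/R = 72000/23000000000 = 3.13043e-06 s.
t_prop = 8990000/184000000 = 0.0488587 s; RTT = 0.0977174 s.
Cycle = t_tx + RTT = 0.0977205 s.
Throughput = L / cycle = 72000 / 0.0977205 = 737 kbps.

737 kbps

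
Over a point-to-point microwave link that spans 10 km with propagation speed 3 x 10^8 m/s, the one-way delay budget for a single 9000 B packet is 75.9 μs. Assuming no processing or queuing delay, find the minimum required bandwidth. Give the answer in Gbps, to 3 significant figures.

L = 72000 bits.
Propagation delay = 10000 / 300000000 = 33.3333 μs.
Transmission budget = 75.9 − 33.3333 = 42.5667 μs.
R ≥ L / t_tx = 72000 bits / 4.25667e-05 s = 1.69 Gbps.

1.69 Gbps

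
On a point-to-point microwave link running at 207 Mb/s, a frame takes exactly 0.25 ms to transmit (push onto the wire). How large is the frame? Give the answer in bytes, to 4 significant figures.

6469 bytes

L = R × t_tx = 207000000 b/s × 0.00025 s = 51750 bits.
In bytes: 51750 / 8 = 6469 bytes.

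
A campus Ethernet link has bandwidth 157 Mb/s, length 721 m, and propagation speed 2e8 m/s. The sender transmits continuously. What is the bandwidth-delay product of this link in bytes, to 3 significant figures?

Propagation delay = 721 / 200000000 = 3.605e-06 s.
BDP = R × t_prop = 157000000 × 3.605e-06 = 565.985 bits.
In bytes: 565.985/8 = 70.7 bytes.

70.7 bytes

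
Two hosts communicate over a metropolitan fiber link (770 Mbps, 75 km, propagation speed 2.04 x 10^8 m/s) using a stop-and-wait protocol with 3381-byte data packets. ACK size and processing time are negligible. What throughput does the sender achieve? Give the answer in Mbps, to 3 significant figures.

35.1 Mbps

t_tx = L/R = 27048/770000000 = 3.51273e-05 s.
t_prop = 75000/204000000 = 0.000367647 s; RTT = 0.000735294 s.
Cycle = t_tx + RTT = 0.000770421 s.
Throughput = L / cycle = 27048 / 0.000770421 = 35.1 Mbps.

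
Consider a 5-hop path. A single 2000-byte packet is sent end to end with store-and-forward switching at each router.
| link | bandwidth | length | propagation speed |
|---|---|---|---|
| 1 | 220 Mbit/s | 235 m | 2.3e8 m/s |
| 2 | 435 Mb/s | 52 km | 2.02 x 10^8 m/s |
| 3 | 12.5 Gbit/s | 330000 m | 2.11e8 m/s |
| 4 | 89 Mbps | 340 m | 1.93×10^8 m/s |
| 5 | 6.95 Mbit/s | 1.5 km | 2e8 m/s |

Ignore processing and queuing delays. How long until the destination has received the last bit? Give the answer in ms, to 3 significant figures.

L = 2000 × 8 = 16000 bits.
Transmission delays (L/R per hop): 0.0727273, 0.0367816, 0.00128, 0.179775, 2.30216 ms; sum = 2.59272 ms.
Propagation delays (d/s per hop): 0.00102174, 0.257426, 1.56398, 0.00176166, 0.0075 ms; sum = 1.83169 ms.
End-to-end = 4.42 ms.

4.42 ms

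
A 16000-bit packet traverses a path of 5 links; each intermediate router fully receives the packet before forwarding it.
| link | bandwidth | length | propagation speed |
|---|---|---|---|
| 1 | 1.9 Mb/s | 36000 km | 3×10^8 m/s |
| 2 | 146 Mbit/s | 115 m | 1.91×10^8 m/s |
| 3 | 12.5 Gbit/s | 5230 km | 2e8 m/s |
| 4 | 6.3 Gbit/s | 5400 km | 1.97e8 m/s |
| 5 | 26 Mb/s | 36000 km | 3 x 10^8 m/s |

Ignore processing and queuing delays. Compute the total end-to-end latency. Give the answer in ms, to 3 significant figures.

303 ms

Transmission delays (L/R per hop): 8.42105, 0.109589, 0.00128, 0.00253968, 0.615385 ms; sum = 9.14985 ms.
Propagation delays (d/s per hop): 120, 0.000602094, 26.15, 27.4112, 120 ms; sum = 293.562 ms.
End-to-end = 303 ms.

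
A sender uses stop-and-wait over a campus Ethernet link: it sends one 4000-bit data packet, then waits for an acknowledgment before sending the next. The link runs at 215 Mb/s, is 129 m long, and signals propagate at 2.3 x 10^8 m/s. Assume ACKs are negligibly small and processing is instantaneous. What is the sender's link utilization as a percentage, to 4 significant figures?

94.31 %

t_tx = L/R = 4000/215000000 = 1.86047e-05 s.
t_prop = 129/2.3e+08 = 5.6087e-07 s; RTT = 1.12174e-06 s.
Cycle = t_tx + RTT = 1.97264e-05 s.
Utilization = t_tx / cycle = 1.86047e-05/1.97264e-05 = 94.31 %.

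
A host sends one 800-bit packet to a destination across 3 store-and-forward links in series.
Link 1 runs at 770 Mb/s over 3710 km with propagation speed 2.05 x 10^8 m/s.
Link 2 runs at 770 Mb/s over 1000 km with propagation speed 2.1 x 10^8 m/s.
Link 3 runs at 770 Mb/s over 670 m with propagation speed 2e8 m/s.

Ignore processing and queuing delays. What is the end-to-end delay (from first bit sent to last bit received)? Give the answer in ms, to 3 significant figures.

22.9 ms

Transmission delay per hop = L/R = 800/770000000 = 0.00103896 ms; 3 hops → 0.00311688 ms.
Propagation delays (d/s per hop): 18.0976, 4.7619, 0.00335 ms; sum = 22.8628 ms.
End-to-end = 22.9 ms.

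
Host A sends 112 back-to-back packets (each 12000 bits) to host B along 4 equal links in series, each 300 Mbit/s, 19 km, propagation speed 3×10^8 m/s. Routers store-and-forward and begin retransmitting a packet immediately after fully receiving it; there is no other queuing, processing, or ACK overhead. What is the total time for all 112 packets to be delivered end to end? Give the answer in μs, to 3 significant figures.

4850 μs

Per-hop transmission t_tx = L/R = 12000/300000000 = 40 μs.
Per-hop propagation t_prop = 19000/300000000 = 63.3333 μs.
Pipeline fill: first packet needs 4·t_tx to clear all hops; remaining 111 packets each add one t_tx.
Total = (4+112-1)·t_tx + 4·t_prop = 115·40 + 4·63.3333 = 4850 μs.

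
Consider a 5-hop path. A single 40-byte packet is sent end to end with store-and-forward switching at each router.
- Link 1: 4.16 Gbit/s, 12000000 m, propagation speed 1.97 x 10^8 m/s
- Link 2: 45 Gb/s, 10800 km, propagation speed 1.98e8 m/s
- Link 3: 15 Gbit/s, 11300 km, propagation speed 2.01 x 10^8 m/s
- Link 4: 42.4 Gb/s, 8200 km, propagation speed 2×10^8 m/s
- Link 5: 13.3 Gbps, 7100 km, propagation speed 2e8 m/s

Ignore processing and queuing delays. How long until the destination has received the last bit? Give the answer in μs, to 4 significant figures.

248200 μs

L = 40 × 8 = 320 bits.
Transmission delays (L/R per hop): 0.0769231, 0.00711111, 0.0213333, 0.00754717, 0.0240602 μs; sum = 0.136975 μs.
Propagation delays (d/s per hop): 60913.7, 54545.5, 56218.9, 41000, 35500 μs; sum = 248178 μs.
End-to-end = 248200 μs.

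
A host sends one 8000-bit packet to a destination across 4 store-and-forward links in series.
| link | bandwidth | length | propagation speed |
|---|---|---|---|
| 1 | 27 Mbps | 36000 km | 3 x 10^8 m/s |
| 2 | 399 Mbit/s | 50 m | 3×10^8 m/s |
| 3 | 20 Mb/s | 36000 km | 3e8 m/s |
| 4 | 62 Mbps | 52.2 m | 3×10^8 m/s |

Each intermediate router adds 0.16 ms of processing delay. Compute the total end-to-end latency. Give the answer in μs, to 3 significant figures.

241000 μs

Transmission delays (L/R per hop): 296.296, 20.0501, 400, 129.032 μs; sum = 845.379 μs.
Propagation delays (d/s per hop): 120000, 0.166667, 120000, 0.174 μs; sum = 240000 μs.
Processing at 3 router(s): 3 × 0.16 ms = 480 μs.
End-to-end = 241000 μs.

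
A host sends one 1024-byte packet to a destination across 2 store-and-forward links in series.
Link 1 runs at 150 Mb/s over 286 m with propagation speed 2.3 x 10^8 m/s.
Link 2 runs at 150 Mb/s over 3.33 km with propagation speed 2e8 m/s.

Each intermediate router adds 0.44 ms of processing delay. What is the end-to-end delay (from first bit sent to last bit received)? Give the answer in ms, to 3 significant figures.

0.567 ms

L = 1024 × 8 = 8192 bits.
Transmission delay per hop = L/R = 8192/150000000 = 0.0546133 ms; 2 hops → 0.109227 ms.
Propagation delays (d/s per hop): 0.00124348, 0.01665 ms; sum = 0.0178935 ms.
Processing at 1 router(s): 1 × 0.44 ms = 0.44 ms.
End-to-end = 0.567 ms.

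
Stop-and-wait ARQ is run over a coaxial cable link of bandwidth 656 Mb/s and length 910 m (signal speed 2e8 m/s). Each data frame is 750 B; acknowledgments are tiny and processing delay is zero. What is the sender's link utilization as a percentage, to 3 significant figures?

50.1 %

t_tx = L/R = 6000/656000000 = 9.14634e-06 s.
t_prop = 910/200000000 = 4.55e-06 s; RTT = 9.1e-06 s.
Cycle = t_tx + RTT = 1.82463e-05 s.
Utilization = t_tx / cycle = 9.14634e-06/1.82463e-05 = 50.1 %.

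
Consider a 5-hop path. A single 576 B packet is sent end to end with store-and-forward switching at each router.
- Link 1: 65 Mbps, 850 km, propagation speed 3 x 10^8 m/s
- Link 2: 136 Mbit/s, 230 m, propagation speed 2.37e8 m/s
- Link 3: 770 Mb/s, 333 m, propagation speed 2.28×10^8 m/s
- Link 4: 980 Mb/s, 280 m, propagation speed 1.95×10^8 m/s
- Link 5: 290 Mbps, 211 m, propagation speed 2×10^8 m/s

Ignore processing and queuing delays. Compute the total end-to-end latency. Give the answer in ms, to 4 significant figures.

L = 576 × 8 = 4608 bits.
Transmission delays (L/R per hop): 0.0708923, 0.0338824, 0.00598442, 0.00470204, 0.0158897 ms; sum = 0.131351 ms.
Propagation delays (d/s per hop): 2.83333, 0.000970464, 0.00146053, 0.0014359, 0.001055 ms; sum = 2.83826 ms.
End-to-end = 2.970 ms.

2.970 ms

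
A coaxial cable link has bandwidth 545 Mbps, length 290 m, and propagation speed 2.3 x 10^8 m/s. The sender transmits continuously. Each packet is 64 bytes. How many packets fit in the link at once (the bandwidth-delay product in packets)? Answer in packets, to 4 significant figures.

1.342 packets

Propagation delay = 290 / 2.3e+08 = 1.26087e-06 s.
BDP = R × t_prop = 545000000 × 1.26087e-06 = 687.174 bits.
In packets of 512 bits: 1.342 packets.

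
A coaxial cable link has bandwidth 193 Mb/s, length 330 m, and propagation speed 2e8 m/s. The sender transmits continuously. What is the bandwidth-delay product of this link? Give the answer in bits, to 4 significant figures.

Propagation delay = 330 / 200000000 = 1.65e-06 s.
BDP = R × t_prop = 193000000 × 1.65e-06 = 318.45 bits.

318.5 bits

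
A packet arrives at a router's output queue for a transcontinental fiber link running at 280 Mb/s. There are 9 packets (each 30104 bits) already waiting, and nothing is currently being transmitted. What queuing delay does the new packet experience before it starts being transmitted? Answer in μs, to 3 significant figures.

968 μs

Each queued packet: L/R = 30104/280000000 = 107.514 μs.
9 queued → 967.629 μs.
Queuing delay = 968 μs.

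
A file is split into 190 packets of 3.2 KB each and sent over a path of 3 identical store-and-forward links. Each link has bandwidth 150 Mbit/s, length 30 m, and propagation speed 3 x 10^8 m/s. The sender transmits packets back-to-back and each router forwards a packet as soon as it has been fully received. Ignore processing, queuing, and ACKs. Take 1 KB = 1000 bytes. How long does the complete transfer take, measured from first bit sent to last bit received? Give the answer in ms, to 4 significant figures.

Per-hop transmission t_tx = L/R = 25600/150000000 = 0.170667 ms.
Per-hop propagation t_prop = 30/300000000 = 0.0001 ms.
Pipeline fill: first packet needs 3·t_tx to clear all hops; remaining 189 packets each add one t_tx.
Total = (3+190-1)·t_tx + 3·t_prop = 192·0.170667 + 3·0.0001 = 32.77 ms.

32.77 ms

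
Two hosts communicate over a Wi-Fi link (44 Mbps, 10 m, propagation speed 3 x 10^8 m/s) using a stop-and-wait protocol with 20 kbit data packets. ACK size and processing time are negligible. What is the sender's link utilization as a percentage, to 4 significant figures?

99.99 %

t_tx = L/R = 20000/44000000 = 0.000454545 s.
t_prop = 10/300000000 = 3.33333e-08 s; RTT = 6.66667e-08 s.
Cycle = t_tx + RTT = 0.000454612 s.
Utilization = t_tx / cycle = 0.000454545/0.000454612 = 99.99 %.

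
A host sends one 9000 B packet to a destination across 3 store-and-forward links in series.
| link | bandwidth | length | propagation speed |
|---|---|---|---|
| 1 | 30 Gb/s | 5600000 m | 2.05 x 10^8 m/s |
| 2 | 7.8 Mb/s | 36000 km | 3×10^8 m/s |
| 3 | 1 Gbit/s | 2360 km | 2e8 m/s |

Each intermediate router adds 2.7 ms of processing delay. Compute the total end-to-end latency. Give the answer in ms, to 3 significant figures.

L = 9000 × 8 = 72000 bits.
Transmission delays (L/R per hop): 0.0024, 9.23077, 0.072 ms; sum = 9.30517 ms.
Propagation delays (d/s per hop): 27.3171, 120, 11.8 ms; sum = 159.117 ms.
Processing at 2 router(s): 2 × 2.7 ms = 5.4 ms.
End-to-end = 174 ms.

174 ms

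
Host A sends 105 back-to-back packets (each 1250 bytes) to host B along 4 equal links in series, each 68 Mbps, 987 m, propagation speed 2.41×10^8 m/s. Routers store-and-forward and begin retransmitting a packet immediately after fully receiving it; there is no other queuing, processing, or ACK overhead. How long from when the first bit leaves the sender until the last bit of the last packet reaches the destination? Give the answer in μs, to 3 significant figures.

15900 μs

Per-hop transmission t_tx = L/R = 10000/68000000 = 147.059 μs.
Per-hop propagation t_prop = 987/241000000 = 4.09544 μs.
Pipeline fill: first packet needs 4·t_tx to clear all hops; remaining 104 packets each add one t_tx.
Total = (4+105-1)·t_tx + 4·t_prop = 108·147.059 + 4·4.09544 = 15900 μs.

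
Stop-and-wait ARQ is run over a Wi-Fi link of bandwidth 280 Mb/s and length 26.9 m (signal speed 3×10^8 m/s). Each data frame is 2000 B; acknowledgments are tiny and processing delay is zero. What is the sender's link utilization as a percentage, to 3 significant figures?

t_tx = L/R = 16000/280000000 = 5.71429e-05 s.
t_prop = 26.9/300000000 = 8.96667e-08 s; RTT = 1.79333e-07 s.
Cycle = t_tx + RTT = 5.73222e-05 s.
Utilization = t_tx / cycle = 5.71429e-05/5.73222e-05 = 99.7 %.

99.7 %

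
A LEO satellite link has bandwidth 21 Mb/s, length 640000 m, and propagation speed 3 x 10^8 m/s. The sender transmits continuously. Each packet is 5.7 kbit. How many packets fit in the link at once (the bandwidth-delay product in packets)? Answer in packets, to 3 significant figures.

Propagation delay = 640000 / 300000000 = 0.00213333 s.
BDP = R × t_prop = 21000000 × 0.00213333 = 44800 bits.
In packets of 5700 bits: 7.86 packets.

7.86 packets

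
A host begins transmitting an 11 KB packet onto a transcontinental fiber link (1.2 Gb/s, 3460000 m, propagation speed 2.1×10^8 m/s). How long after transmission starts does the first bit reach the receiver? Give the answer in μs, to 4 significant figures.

16480 μs

First bit experiences only propagation delay: d/s = 3460000/210000000 = 16480 μs.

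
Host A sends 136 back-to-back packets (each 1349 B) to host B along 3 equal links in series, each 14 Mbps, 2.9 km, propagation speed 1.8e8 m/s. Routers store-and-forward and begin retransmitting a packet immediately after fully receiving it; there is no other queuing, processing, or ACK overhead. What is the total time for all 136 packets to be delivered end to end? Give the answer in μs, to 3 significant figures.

106000 μs

Per-hop transmission t_tx = L/R = 10792/14000000 = 770.857 μs.
Per-hop propagation t_prop = 2900/180000000 = 16.1111 μs.
Pipeline fill: first packet needs 3·t_tx to clear all hops; remaining 135 packets each add one t_tx.
Total = (3+136-1)·t_tx + 3·t_prop = 138·770.857 + 3·16.1111 = 106000 μs.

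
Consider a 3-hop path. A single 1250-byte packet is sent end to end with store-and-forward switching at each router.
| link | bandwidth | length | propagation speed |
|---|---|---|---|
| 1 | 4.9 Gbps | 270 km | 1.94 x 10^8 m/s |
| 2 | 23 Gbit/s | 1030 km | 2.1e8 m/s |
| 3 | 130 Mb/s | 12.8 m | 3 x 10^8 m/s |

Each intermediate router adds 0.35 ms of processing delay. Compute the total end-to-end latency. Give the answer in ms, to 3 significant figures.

L = 1250 × 8 = 10000 bits.
Transmission delays (L/R per hop): 0.00204082, 0.000434783, 0.0769231 ms; sum = 0.0793987 ms.
Propagation delays (d/s per hop): 1.39175, 4.90476, 4.26667e-05 ms; sum = 6.29656 ms.
Processing at 2 router(s): 2 × 0.35 ms = 0.7 ms.
End-to-end = 7.08 ms.

7.08 ms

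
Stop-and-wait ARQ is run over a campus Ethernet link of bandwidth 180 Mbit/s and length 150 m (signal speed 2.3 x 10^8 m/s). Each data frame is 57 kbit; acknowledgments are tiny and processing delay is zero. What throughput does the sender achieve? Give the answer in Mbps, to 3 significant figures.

t_tx = L/R = 57000/180000000 = 0.000316667 s.
t_prop = 150/2.3e+08 = 6.52174e-07 s; RTT = 1.30435e-06 s.
Cycle = t_tx + RTT = 0.000317971 s.
Throughput = L / cycle = 57000 / 0.000317971 = 179 Mbps.

179 Mbps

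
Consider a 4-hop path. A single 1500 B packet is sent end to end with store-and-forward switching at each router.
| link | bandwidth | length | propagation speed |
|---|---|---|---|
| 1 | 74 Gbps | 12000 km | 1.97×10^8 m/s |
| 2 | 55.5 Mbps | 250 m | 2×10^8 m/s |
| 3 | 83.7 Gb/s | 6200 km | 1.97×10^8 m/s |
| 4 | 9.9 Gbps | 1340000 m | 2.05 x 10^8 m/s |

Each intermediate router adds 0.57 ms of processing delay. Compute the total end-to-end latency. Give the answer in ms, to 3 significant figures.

L = 1500 × 8 = 12000 bits.
Transmission delays (L/R per hop): 0.000162162, 0.216216, 0.000143369, 0.00121212 ms; sum = 0.217734 ms.
Propagation delays (d/s per hop): 60.9137, 0.00125, 31.4721, 6.53659 ms; sum = 98.9236 ms.
Processing at 3 router(s): 3 × 0.57 ms = 1.71 ms.
End-to-end = 101 ms.

101 ms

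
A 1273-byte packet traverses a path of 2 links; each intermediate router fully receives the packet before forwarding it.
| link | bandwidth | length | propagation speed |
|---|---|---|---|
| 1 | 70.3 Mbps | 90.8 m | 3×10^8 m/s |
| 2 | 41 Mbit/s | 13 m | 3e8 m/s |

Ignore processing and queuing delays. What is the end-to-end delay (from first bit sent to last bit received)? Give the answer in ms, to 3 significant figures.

0.394 ms

L = 1273 × 8 = 10184 bits.
Transmission delays (L/R per hop): 0.144865, 0.24839 ms; sum = 0.393255 ms.
Propagation delays (d/s per hop): 0.000302667, 4.33333e-05 ms; sum = 0.000346 ms.
End-to-end = 0.394 ms.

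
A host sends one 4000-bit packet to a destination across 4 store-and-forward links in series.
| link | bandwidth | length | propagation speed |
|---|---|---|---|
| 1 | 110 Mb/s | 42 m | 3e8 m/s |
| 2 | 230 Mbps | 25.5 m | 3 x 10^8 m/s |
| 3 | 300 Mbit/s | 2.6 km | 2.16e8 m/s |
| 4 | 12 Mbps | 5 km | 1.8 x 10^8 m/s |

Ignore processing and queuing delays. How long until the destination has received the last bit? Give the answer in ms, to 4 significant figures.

0.4405 ms

Transmission delays (L/R per hop): 0.0363636, 0.0173913, 0.0133333, 0.333333 ms; sum = 0.400422 ms.
Propagation delays (d/s per hop): 0.00014, 8.5e-05, 0.012037, 0.0277778 ms; sum = 0.0400398 ms.
End-to-end = 0.4405 ms.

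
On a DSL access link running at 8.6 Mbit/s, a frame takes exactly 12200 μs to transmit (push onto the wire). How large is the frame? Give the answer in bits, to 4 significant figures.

104900 bits

L = R × t_tx = 8600000 b/s × 0.0122 s = 104920 bits.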